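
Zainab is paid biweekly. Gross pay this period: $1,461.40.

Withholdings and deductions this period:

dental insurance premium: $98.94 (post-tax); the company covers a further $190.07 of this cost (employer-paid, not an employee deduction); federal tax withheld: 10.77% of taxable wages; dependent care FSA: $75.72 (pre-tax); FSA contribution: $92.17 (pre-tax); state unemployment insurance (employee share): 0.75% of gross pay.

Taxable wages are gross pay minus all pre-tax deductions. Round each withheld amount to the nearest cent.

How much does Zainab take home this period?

$1,044.30

Dependent care FSA: $75.72
FSA contribution: $92.17
Pre-tax total = $75.72 + $92.17 = $167.89
Taxable wages = $1,461.40 − $167.89 = $1,293.51
Federal tax withheld: $1,293.51 × 0.1077 = $139.31
State unemployment insurance (employee share): $1,461.40 × 0.0075 = $10.96
Dental insurance premium: $98.94
(Employer's $190.07 toward dental insurance premium is not withheld from the employee.)
Total deductions = $75.72 + $92.17 + $139.31 + $10.96 + $98.94 = $417.10
Net pay = $1,461.40 − $417.10 = $1,044.30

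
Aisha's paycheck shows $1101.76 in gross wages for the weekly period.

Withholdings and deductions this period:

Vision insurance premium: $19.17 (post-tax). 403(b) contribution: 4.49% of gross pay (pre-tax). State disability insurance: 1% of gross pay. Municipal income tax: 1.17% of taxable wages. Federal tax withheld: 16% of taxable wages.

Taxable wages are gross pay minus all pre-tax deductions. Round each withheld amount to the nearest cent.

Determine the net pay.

403(b) contribution: $1101.76 × 0.0449 = $49.47
Taxable wages = $1101.76 − $49.47 = $1052.29
Federal tax withheld: $1052.29 × 0.16 = $168.37
Municipal income tax: $1052.29 × 0.0117 = $12.31
State disability insurance: $1101.76 × 0.01 = $11.02
Vision insurance premium: $19.17
Total deductions = $49.47 + $168.37 + $12.31 + $11.02 + $19.17 = $260.34
Net pay = $1101.76 − $260.34 = $841.42

$841.42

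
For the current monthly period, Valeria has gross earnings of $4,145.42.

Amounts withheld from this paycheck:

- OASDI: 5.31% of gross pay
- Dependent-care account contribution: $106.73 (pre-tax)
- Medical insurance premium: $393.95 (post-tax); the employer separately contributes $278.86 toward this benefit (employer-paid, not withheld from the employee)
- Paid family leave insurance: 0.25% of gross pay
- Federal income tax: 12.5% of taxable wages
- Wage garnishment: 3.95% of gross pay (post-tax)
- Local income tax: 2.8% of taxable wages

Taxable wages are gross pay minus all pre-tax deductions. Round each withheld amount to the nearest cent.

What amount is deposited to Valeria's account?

$2,632.60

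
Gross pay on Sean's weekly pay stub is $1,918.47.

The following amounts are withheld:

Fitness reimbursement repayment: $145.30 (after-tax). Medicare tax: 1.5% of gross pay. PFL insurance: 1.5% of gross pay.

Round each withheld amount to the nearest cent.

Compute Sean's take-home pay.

Medicare tax: $1,918.47 × 0.015 = $28.78
PFL insurance: $1,918.47 × 0.015 = $28.78
Fitness reimbursement repayment: $145.30
Total deductions = $28.78 + $28.78 + $145.30 = $202.86
Net pay = $1,918.47 − $202.86 = $1,715.61

$1,715.61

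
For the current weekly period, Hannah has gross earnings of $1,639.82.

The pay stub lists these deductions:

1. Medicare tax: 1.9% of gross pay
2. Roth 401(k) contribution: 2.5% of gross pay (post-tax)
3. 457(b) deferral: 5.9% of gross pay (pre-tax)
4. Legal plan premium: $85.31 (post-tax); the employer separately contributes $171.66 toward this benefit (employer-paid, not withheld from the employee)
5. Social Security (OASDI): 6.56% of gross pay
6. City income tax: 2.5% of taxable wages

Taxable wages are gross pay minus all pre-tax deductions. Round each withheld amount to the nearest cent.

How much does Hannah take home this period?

$1,239.45

457(b) deferral: $1,639.82 × 0.059 = $96.75
Taxable wages = $1,639.82 − $96.75 = $1,543.07
City income tax: $1,543.07 × 0.025 = $38.58
Social Security (OASDI): $1,639.82 × 0.0656 = $107.57
Medicare tax: $1,639.82 × 0.019 = $31.16
Roth 401(k) contribution: $1,639.82 × 0.025 = $41.00
Legal plan premium: $85.31
(Employer's $171.66 toward legal plan premium is not withheld from the employee.)
Total deductions = $96.75 + $38.58 + $107.57 + $31.16 + $41.00 + $85.31 = $400.37
Net pay = $1,639.82 − $400.37 = $1,239.45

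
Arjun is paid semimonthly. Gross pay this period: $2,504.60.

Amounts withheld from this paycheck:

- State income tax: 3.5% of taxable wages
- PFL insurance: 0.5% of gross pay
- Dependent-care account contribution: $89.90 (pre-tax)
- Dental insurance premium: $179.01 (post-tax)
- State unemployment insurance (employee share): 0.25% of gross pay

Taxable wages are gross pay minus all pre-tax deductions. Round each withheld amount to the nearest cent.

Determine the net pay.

$2,132.40

Dependent-care account contribution: $89.90
Taxable wages = $2,504.60 − $89.90 = $2,414.70
State income tax: $2,414.70 × 0.035 = $84.51
State unemployment insurance (employee share): $2,504.60 × 0.0025 = $6.26
PFL insurance: $2,504.60 × 0.005 = $12.52
Dental insurance premium: $179.01
Total deductions = $89.90 + $84.51 + $6.26 + $12.52 + $179.01 = $372.20
Net pay = $2,504.60 − $372.20 = $2,132.40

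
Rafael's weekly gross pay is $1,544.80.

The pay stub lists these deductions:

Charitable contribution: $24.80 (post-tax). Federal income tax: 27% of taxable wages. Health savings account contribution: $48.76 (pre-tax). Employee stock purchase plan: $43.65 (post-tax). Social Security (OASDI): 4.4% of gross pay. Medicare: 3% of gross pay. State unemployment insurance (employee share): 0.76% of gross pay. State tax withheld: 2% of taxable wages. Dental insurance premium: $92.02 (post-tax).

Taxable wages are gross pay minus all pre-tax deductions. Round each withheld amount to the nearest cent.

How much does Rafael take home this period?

$775.67

Health savings account contribution: $48.76
Taxable wages = $1,544.80 − $48.76 = $1,496.04
State tax withheld: $1,496.04 × 0.02 = $29.92
Federal income tax: $1,496.04 × 0.27 = $403.93
Social Security (OASDI): $1,544.80 × 0.044 = $67.97
Medicare: $1,544.80 × 0.03 = $46.34
State unemployment insurance (employee share): $1,544.80 × 0.0076 = $11.74
Dental insurance premium: $92.02
Charitable contribution: $24.80
Employee stock purchase plan: $43.65
Total deductions = $48.76 + $29.92 + $403.93 + $67.97 + $46.34 + $11.74 + $92.02 + $24.80 + $43.65 = $769.13
Net pay = $1,544.80 − $769.13 = $775.67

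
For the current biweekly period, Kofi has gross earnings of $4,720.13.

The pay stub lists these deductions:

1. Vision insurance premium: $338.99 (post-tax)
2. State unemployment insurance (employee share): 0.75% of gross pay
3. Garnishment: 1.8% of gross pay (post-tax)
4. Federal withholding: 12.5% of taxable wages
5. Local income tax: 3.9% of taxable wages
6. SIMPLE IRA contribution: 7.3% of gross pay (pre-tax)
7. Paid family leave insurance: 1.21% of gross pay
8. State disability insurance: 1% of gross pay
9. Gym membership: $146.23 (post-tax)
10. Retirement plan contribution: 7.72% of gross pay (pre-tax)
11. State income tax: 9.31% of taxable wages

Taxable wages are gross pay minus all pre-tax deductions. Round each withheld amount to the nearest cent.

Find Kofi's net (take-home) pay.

SIMPLE IRA contribution: $4,720.13 × 0.073 = $344.57
Retirement plan contribution: $4,720.13 × 0.0772 = $364.39
Pre-tax total = $344.57 + $364.39 = $708.96
Taxable wages = $4,720.13 − $708.96 = $4,011.17
Federal withholding: $4,011.17 × 0.125 = $501.40
State income tax: $4,011.17 × 0.0931 = $373.44
Local income tax: $4,011.17 × 0.039 = $156.44
State unemployment insurance (employee share): $4,720.13 × 0.0075 = $35.40
State disability insurance: $4,720.13 × 0.01 = $47.20
Paid family leave insurance: $4,720.13 × 0.0121 = $57.11
Gym membership: $146.23
Vision insurance premium: $338.99
Garnishment: $4,720.13 × 0.018 = $84.96
Total deductions = $344.57 + $364.39 + $501.40 + $373.44 + $156.44 + $35.40 + $47.20 + $57.11 + $146.23 + $338.99 + $84.96 = $2,450.13
Net pay = $4,720.13 − $2,450.13 = $2,270.00

$2,270.00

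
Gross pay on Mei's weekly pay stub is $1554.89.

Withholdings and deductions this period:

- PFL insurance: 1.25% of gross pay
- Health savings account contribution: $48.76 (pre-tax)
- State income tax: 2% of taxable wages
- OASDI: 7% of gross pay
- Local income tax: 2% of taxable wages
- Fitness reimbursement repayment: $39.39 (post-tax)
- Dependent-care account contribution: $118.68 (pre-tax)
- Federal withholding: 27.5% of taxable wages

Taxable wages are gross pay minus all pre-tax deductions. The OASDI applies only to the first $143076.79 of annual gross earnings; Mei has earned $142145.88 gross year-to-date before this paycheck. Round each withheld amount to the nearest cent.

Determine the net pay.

Dependent-care account contribution: $118.68
Health savings account contribution: $48.76
Pre-tax total = $118.68 + $48.76 = $167.44
Taxable wages = $1554.89 − $167.44 = $1387.45
State income tax: $1387.45 × 0.02 = $27.75
Federal withholding: $1387.45 × 0.275 = $381.55
Local income tax: $1387.45 × 0.02 = $27.75
OASDI: only $143076.79 − $142145.88 = $930.91 of this check is subject → $930.91 × 0.07 = $65.16
PFL insurance: $1554.89 × 0.0125 = $19.44
Fitness reimbursement repayment: $39.39
Total deductions = $118.68 + $48.76 + $27.75 + $381.55 + $27.75 + $65.16 + $19.44 + $39.39 = $728.48
Net pay = $1554.89 − $728.48 = $826.41

$826.41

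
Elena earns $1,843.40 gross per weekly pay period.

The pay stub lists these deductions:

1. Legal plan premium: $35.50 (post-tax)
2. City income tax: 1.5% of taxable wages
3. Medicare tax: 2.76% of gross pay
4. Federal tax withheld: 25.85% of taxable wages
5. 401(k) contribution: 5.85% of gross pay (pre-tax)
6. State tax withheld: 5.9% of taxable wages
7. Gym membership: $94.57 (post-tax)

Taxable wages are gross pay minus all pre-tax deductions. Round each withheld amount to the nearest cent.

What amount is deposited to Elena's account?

$977.54

401(k) contribution: $1,843.40 × 0.0585 = $107.84
Taxable wages = $1,843.40 − $107.84 = $1,735.56
State tax withheld: $1,735.56 × 0.059 = $102.40
Federal tax withheld: $1,735.56 × 0.2585 = $448.64
City income tax: $1,735.56 × 0.015 = $26.03
Medicare tax: $1,843.40 × 0.0276 = $50.88
Legal plan premium: $35.50
Gym membership: $94.57
Total deductions = $107.84 + $102.40 + $448.64 + $26.03 + $50.88 + $35.50 + $94.57 = $865.86
Net pay = $1,843.40 − $865.86 = $977.54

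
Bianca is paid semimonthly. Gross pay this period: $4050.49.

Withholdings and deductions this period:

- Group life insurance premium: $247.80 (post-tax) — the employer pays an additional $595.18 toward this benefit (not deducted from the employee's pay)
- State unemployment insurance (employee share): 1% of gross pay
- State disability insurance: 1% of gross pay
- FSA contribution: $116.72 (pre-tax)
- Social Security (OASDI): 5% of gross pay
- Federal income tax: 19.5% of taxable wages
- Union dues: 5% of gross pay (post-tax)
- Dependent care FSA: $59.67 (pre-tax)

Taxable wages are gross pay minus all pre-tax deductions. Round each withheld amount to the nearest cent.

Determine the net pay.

$2384.81

Dependent care FSA: $59.67
FSA contribution: $116.72
Pre-tax total = $59.67 + $116.72 = $176.39
Taxable wages = $4050.49 − $176.39 = $3874.10
Federal income tax: $3874.10 × 0.195 = $755.45
State disability insurance: $4050.49 × 0.01 = $40.50
State unemployment insurance (employee share): $4050.49 × 0.01 = $40.50
Social Security (OASDI): $4050.49 × 0.05 = $202.52
Union dues: $4050.49 × 0.05 = $202.52
Group life insurance premium: $247.80
(Employer's $595.18 toward group life insurance premium is not withheld from the employee.)
Total deductions = $59.67 + $116.72 + $755.45 + $40.50 + $40.50 + $202.52 + $202.52 + $247.80 = $1665.68
Net pay = $4050.49 − $1665.68 = $2384.81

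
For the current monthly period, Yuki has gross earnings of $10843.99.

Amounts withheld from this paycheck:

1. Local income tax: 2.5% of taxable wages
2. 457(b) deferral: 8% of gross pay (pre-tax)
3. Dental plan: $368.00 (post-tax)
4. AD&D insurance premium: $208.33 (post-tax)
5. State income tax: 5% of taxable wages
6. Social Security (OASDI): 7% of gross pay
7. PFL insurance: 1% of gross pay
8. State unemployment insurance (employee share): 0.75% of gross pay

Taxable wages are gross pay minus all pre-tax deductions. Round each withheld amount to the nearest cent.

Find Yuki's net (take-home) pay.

$7703.06

457(b) deferral: $10843.99 × 0.08 = $867.52
Taxable wages = $10843.99 − $867.52 = $9976.47
State income tax: $9976.47 × 0.05 = $498.82
Local income tax: $9976.47 × 0.025 = $249.41
Social Security (OASDI): $10843.99 × 0.07 = $759.08
PFL insurance: $10843.99 × 0.01 = $108.44
State unemployment insurance (employee share): $10843.99 × 0.0075 = $81.33
Dental plan: $368.00
AD&D insurance premium: $208.33
Total deductions = $867.52 + $498.82 + $249.41 + $759.08 + $108.44 + $81.33 + $368.00 + $208.33 = $3140.93
Net pay = $10843.99 − $3140.93 = $7703.06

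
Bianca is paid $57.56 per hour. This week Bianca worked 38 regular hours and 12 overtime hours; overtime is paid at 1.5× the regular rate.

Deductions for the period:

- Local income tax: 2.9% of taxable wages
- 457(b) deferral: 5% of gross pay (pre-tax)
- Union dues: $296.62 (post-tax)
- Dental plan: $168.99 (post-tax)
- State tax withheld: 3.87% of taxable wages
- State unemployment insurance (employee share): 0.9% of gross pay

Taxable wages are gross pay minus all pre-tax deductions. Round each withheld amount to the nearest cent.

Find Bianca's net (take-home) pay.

$2,360.26

Regular pay: 38 × $57.56 = $2,187.28
Overtime pay: 12 × $57.56 × 1.5 = $1,036.08
Gross pay = $2,187.28 + $1,036.08 = $3,223.36
457(b) deferral: $3,223.36 × 0.05 = $161.17
Taxable wages = $3,223.36 − $161.17 = $3,062.19
State tax withheld: $3,062.19 × 0.0387 = $118.51
Local income tax: $3,062.19 × 0.029 = $88.80
State unemployment insurance (employee share): $3,223.36 × 0.009 = $29.01
Union dues: $296.62
Dental plan: $168.99
Total deductions = $161.17 + $118.51 + $88.80 + $29.01 + $296.62 + $168.99 = $863.10
Net pay = $3,223.36 − $863.10 = $2,360.26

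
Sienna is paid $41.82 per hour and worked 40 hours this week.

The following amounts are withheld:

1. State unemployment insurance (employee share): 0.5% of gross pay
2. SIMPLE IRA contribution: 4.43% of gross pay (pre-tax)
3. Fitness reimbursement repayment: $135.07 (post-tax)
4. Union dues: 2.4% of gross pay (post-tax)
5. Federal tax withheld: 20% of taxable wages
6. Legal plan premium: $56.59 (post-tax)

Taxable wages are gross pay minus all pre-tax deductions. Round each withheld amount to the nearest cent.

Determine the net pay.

Gross pay: 40 × $41.82 = $1672.80
SIMPLE IRA contribution: $1672.80 × 0.0443 = $74.11
Taxable wages = $1672.80 − $74.11 = $1598.69
Federal tax withheld: $1598.69 × 0.2 = $319.74
State unemployment insurance (employee share): $1672.80 × 0.005 = $8.36
Fitness reimbursement repayment: $135.07
Union dues: $1672.80 × 0.024 = $40.15
Legal plan premium: $56.59
Total deductions = $74.11 + $319.74 + $8.36 + $135.07 + $40.15 + $56.59 = $634.02
Net pay = $1672.80 − $634.02 = $1038.78

$1038.78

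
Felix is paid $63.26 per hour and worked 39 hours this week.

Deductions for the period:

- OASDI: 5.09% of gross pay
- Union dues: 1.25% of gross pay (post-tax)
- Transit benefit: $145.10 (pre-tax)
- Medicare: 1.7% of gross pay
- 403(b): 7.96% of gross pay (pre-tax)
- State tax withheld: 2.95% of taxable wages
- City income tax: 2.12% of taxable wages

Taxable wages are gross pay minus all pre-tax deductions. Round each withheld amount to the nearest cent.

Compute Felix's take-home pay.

Gross pay: 39 × $63.26 = $2467.14
Transit benefit: $145.10
403(b): $2467.14 × 0.0796 = $196.38
Pre-tax total = $145.10 + $196.38 = $341.48
Taxable wages = $2467.14 − $341.48 = $2125.66
State tax withheld: $2125.66 × 0.0295 = $62.71
City income tax: $2125.66 × 0.0212 = $45.06
OASDI: $2467.14 × 0.0509 = $125.58
Medicare: $2467.14 × 0.017 = $41.94
Union dues: $2467.14 × 0.0125 = $30.84
Total deductions = $145.10 + $196.38 + $62.71 + $45.06 + $125.58 + $41.94 + $30.84 = $647.61
Net pay = $2467.14 − $647.61 = $1819.53

$1819.53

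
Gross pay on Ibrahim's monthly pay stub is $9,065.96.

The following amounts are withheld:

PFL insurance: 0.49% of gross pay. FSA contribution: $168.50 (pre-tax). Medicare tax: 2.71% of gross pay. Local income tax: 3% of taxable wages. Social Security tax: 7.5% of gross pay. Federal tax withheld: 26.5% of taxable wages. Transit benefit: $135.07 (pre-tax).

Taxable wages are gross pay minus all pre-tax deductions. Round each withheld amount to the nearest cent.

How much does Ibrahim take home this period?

$5,207.43

Transit benefit: $135.07
FSA contribution: $168.50
Pre-tax total = $135.07 + $168.50 = $303.57
Taxable wages = $9,065.96 − $303.57 = $8,762.39
Local income tax: $8,762.39 × 0.03 = $262.87
Federal tax withheld: $8,762.39 × 0.265 = $2,322.03
Medicare tax: $9,065.96 × 0.0271 = $245.69
PFL insurance: $9,065.96 × 0.0049 = $44.42
Social Security tax: $9,065.96 × 0.075 = $679.95
Total deductions = $135.07 + $168.50 + $262.87 + $2,322.03 + $245.69 + $44.42 + $679.95 = $3,858.53
Net pay = $9,065.96 − $3,858.53 = $5,207.43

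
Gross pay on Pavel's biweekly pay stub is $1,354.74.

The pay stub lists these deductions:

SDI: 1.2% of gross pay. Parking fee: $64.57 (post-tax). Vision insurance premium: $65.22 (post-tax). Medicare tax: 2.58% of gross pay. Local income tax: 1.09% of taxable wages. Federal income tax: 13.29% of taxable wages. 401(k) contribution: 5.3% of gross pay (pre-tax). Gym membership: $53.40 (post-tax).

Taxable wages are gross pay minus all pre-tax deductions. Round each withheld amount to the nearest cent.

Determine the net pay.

401(k) contribution: $1,354.74 × 0.053 = $71.80
Taxable wages = $1,354.74 − $71.80 = $1,282.94
Federal income tax: $1,282.94 × 0.1329 = $170.50
Local income tax: $1,282.94 × 0.0109 = $13.98
SDI: $1,354.74 × 0.012 = $16.26
Medicare tax: $1,354.74 × 0.0258 = $34.95
Gym membership: $53.40
Parking fee: $64.57
Vision insurance premium: $65.22
Total deductions = $71.80 + $170.50 + $13.98 + $16.26 + $34.95 + $53.40 + $64.57 + $65.22 = $490.68
Net pay = $1,354.74 − $490.68 = $864.06

$864.06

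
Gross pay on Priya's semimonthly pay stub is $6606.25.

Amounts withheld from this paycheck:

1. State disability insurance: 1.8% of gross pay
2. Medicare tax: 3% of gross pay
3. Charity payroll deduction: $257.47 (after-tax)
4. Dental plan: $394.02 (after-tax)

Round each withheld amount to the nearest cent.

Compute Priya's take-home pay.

$5637.66

State disability insurance: $6606.25 × 0.018 = $118.91
Medicare tax: $6606.25 × 0.03 = $198.19
Charity payroll deduction: $257.47
Dental plan: $394.02
Total deductions = $118.91 + $198.19 + $257.47 + $394.02 = $968.59
Net pay = $6606.25 − $968.59 = $5637.66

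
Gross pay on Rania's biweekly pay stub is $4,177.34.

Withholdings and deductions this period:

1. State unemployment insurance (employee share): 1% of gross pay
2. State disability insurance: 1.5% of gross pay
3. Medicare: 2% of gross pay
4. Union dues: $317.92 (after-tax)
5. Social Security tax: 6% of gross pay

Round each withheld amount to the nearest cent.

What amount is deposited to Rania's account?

State unemployment insurance (employee share): $4,177.34 × 0.01 = $41.77
Medicare: $4,177.34 × 0.02 = $83.55
State disability insurance: $4,177.34 × 0.015 = $62.66
Social Security tax: $4,177.34 × 0.06 = $250.64
Union dues: $317.92
Total deductions = $41.77 + $83.55 + $62.66 + $250.64 + $317.92 = $756.54
Net pay = $4,177.34 − $756.54 = $3,420.80

$3,420.80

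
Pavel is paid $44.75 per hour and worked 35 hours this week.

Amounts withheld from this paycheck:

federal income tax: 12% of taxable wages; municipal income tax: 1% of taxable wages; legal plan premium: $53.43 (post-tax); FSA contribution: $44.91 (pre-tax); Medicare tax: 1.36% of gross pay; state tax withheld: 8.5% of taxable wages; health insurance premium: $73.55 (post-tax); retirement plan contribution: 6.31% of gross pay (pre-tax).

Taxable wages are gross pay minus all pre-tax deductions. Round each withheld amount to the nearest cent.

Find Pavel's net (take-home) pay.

Gross pay: 35 × $44.75 = $1,566.25
FSA contribution: $44.91
Retirement plan contribution: $1,566.25 × 0.0631 = $98.83
Pre-tax total = $44.91 + $98.83 = $143.74
Taxable wages = $1,566.25 − $143.74 = $1,422.51
State tax withheld: $1,422.51 × 0.085 = $120.91
Federal income tax: $1,422.51 × 0.12 = $170.70
Municipal income tax: $1,422.51 × 0.01 = $14.23
Medicare tax: $1,566.25 × 0.0136 = $21.30
Legal plan premium: $53.43
Health insurance premium: $73.55
Total deductions = $44.91 + $98.83 + $120.91 + $170.70 + $14.23 + $21.30 + $53.43 + $73.55 = $597.86
Net pay = $1,566.25 − $597.86 = $968.39

$968.39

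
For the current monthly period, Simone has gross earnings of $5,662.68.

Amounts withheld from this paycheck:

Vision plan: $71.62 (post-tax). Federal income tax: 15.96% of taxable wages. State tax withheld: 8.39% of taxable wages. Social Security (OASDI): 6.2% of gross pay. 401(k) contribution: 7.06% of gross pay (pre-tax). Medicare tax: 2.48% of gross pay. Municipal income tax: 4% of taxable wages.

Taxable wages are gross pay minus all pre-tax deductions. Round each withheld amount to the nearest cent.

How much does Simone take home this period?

401(k) contribution: $5,662.68 × 0.0706 = $399.79
Taxable wages = $5,662.68 − $399.79 = $5,262.89
Federal income tax: $5,262.89 × 0.1596 = $839.96
State tax withheld: $5,262.89 × 0.0839 = $441.56
Municipal income tax: $5,262.89 × 0.04 = $210.52
Medicare tax: $5,662.68 × 0.0248 = $140.43
Social Security (OASDI): $5,662.68 × 0.062 = $351.09
Vision plan: $71.62
Total deductions = $399.79 + $839.96 + $441.56 + $210.52 + $140.43 + $351.09 + $71.62 = $2,454.97
Net pay = $5,662.68 − $2,454.97 = $3,207.71

$3,207.71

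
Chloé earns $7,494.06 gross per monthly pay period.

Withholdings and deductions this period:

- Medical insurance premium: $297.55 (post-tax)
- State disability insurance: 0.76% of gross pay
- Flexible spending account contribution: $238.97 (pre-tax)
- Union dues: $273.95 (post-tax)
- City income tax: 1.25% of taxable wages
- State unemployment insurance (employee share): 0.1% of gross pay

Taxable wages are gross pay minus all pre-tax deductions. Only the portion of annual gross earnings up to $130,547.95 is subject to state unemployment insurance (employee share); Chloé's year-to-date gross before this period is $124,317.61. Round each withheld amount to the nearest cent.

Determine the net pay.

$6,529.72

Flexible spending account contribution: $238.97
Taxable wages = $7,494.06 − $238.97 = $7,255.09
City income tax: $7,255.09 × 0.0125 = $90.69
State disability insurance: $7,494.06 × 0.0076 = $56.95
State unemployment insurance (employee share): only $130,547.95 − $124,317.61 = $6,230.34 of this check is subject → $6,230.34 × 0.001 = $6.23
Medical insurance premium: $297.55
Union dues: $273.95
Total deductions = $238.97 + $90.69 + $56.95 + $6.23 + $297.55 + $273.95 = $964.34
Net pay = $7,494.06 − $964.34 = $6,529.72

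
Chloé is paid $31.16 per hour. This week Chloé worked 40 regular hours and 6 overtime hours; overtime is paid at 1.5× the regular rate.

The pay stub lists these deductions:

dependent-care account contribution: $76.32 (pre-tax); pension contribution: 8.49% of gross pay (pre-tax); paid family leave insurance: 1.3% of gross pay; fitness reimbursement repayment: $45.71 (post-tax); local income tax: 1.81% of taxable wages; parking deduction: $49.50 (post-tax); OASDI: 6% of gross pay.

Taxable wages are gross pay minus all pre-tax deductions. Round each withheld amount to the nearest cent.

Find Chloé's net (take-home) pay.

Regular pay: 40 × $31.16 = $1246.40
Overtime pay: 6 × $31.16 × 1.5 = $280.44
Gross pay = $1246.40 + $280.44 = $1526.84
Pension contribution: $1526.84 × 0.0849 = $129.63
Dependent-care account contribution: $76.32
Pre-tax total = $129.63 + $76.32 = $205.95
Taxable wages = $1526.84 − $205.95 = $1320.89
Local income tax: $1320.89 × 0.0181 = $23.91
OASDI: $1526.84 × 0.06 = $91.61
Paid family leave insurance: $1526.84 × 0.013 = $19.85
Parking deduction: $49.50
Fitness reimbursement repayment: $45.71
Total deductions = $129.63 + $76.32 + $23.91 + $91.61 + $19.85 + $49.50 + $45.71 = $436.53
Net pay = $1526.84 − $436.53 = $1090.31

$1090.31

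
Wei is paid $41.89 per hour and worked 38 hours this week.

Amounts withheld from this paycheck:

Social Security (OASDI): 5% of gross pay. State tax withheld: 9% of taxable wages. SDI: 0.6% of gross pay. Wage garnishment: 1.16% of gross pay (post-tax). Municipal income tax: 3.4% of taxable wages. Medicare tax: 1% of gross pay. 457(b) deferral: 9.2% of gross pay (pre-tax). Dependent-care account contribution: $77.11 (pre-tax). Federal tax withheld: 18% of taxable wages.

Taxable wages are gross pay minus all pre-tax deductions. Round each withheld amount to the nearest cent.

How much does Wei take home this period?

Gross pay: 38 × $41.89 = $1591.82
Dependent-care account contribution: $77.11
457(b) deferral: $1591.82 × 0.092 = $146.45
Pre-tax total = $77.11 + $146.45 = $223.56
Taxable wages = $1591.82 − $223.56 = $1368.26
Federal tax withheld: $1368.26 × 0.18 = $246.29
State tax withheld: $1368.26 × 0.09 = $123.14
Municipal income tax: $1368.26 × 0.034 = $46.52
Medicare tax: $1591.82 × 0.01 = $15.92
SDI: $1591.82 × 0.006 = $9.55
Social Security (OASDI): $1591.82 × 0.05 = $79.59
Wage garnishment: $1591.82 × 0.0116 = $18.47
Total deductions = $77.11 + $146.45 + $246.29 + $123.14 + $46.52 + $15.92 + $9.55 + $79.59 + $18.47 = $763.04
Net pay = $1591.82 − $763.04 = $828.78

$828.78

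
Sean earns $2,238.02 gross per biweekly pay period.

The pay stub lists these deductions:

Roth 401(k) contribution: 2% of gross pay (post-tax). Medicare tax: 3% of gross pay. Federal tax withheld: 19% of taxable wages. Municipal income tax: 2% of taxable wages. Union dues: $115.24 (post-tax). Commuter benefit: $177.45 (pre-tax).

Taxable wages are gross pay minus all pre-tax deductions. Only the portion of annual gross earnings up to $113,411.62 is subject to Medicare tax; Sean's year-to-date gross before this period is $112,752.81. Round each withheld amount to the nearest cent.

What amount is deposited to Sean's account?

$1,448.09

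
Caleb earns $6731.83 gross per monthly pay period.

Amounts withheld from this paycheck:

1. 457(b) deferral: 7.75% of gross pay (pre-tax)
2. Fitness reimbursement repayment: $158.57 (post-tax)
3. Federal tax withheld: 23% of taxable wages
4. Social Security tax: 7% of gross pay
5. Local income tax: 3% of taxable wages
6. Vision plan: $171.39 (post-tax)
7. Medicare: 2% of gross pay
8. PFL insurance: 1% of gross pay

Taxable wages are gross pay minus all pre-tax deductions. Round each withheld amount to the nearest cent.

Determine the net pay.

$3592.33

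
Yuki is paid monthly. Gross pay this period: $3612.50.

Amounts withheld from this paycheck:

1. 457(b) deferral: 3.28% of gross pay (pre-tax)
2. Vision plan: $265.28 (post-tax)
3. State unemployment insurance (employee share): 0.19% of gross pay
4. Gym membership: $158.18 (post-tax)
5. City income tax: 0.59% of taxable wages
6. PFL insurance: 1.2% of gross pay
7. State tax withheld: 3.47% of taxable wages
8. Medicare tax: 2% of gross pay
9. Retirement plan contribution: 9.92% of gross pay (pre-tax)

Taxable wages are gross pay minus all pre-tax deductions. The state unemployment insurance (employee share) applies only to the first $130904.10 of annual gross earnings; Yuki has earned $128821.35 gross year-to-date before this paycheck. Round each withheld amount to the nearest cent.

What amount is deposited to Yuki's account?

$2465.32

457(b) deferral: $3612.50 × 0.0328 = $118.49
Retirement plan contribution: $3612.50 × 0.0992 = $358.36
Pre-tax total = $118.49 + $358.36 = $476.85
Taxable wages = $3612.50 − $476.85 = $3135.65
State tax withheld: $3135.65 × 0.0347 = $108.81
City income tax: $3135.65 × 0.0059 = $18.50
State unemployment insurance (employee share): only $130904.10 − $128821.35 = $2082.75 of this check is subject → $2082.75 × 0.0019 = $3.96
PFL insurance: $3612.50 × 0.012 = $43.35
Medicare tax: $3612.50 × 0.02 = $72.25
Gym membership: $158.18
Vision plan: $265.28
Total deductions = $118.49 + $358.36 + $108.81 + $18.50 + $3.96 + $43.35 + $72.25 + $158.18 + $265.28 = $1147.18
Net pay = $3612.50 − $1147.18 = $2465.32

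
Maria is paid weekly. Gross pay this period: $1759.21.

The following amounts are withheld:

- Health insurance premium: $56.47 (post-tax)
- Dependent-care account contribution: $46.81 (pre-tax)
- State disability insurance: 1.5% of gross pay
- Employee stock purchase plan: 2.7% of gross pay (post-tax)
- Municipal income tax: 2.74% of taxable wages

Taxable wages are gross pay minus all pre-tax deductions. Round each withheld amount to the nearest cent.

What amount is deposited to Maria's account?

$1535.12

Dependent-care account contribution: $46.81
Taxable wages = $1759.21 − $46.81 = $1712.40
Municipal income tax: $1712.40 × 0.0274 = $46.92
State disability insurance: $1759.21 × 0.015 = $26.39
Health insurance premium: $56.47
Employee stock purchase plan: $1759.21 × 0.027 = $47.50
Total deductions = $46.81 + $46.92 + $26.39 + $56.47 + $47.50 = $224.09
Net pay = $1759.21 − $224.09 = $1535.12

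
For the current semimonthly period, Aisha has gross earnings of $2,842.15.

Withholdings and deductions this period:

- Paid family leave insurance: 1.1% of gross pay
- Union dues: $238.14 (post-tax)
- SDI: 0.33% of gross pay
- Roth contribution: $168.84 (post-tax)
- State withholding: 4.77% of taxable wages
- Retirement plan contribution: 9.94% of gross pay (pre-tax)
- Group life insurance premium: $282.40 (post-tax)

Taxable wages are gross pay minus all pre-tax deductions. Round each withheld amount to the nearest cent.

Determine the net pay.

$1,707.53

Retirement plan contribution: $2,842.15 × 0.0994 = $282.51
Taxable wages = $2,842.15 − $282.51 = $2,559.64
State withholding: $2,559.64 × 0.0477 = $122.09
SDI: $2,842.15 × 0.0033 = $9.38
Paid family leave insurance: $2,842.15 × 0.011 = $31.26
Roth contribution: $168.84
Group life insurance premium: $282.40
Union dues: $238.14
Total deductions = $282.51 + $122.09 + $9.38 + $31.26 + $168.84 + $282.40 + $238.14 = $1,134.62
Net pay = $2,842.15 − $1,134.62 = $1,707.53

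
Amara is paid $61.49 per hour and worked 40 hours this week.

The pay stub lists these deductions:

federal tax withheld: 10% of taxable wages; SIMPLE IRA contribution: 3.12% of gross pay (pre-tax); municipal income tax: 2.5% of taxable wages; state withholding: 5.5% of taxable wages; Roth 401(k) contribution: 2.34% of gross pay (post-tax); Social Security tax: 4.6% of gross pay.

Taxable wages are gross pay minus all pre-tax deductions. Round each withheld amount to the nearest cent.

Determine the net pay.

Gross pay: 40 × $61.49 = $2459.60
SIMPLE IRA contribution: $2459.60 × 0.0312 = $76.74
Taxable wages = $2459.60 − $76.74 = $2382.86
Federal tax withheld: $2382.86 × 0.1 = $238.29
State withholding: $2382.86 × 0.055 = $131.06
Municipal income tax: $2382.86 × 0.025 = $59.57
Social Security tax: $2459.60 × 0.046 = $113.14
Roth 401(k) contribution: $2459.60 × 0.0234 = $57.55
Total deductions = $76.74 + $238.29 + $131.06 + $59.57 + $113.14 + $57.55 = $676.35
Net pay = $2459.60 − $676.35 = $1783.25

$1783.25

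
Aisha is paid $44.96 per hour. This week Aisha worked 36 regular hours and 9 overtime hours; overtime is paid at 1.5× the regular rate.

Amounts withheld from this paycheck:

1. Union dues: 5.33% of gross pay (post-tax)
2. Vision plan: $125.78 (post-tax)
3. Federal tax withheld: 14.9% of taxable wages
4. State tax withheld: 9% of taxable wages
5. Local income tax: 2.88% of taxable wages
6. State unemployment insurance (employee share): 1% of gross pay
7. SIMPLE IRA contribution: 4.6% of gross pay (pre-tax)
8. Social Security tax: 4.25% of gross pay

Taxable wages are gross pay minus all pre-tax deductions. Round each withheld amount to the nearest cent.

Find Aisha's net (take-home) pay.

$1,193.33

Regular pay: 36 × $44.96 = $1,618.56
Overtime pay: 9 × $44.96 × 1.5 = $606.96
Gross pay = $1,618.56 + $606.96 = $2,225.52
SIMPLE IRA contribution: $2,225.52 × 0.046 = $102.37
Taxable wages = $2,225.52 − $102.37 = $2,123.15
Federal tax withheld: $2,123.15 × 0.149 = $316.35
State tax withheld: $2,123.15 × 0.09 = $191.08
Local income tax: $2,123.15 × 0.0288 = $61.15
Social Security tax: $2,225.52 × 0.0425 = $94.58
State unemployment insurance (employee share): $2,225.52 × 0.01 = $22.26
Vision plan: $125.78
Union dues: $2,225.52 × 0.0533 = $118.62
Total deductions = $102.37 + $316.35 + $191.08 + $61.15 + $94.58 + $22.26 + $125.78 + $118.62 = $1,032.19
Net pay = $2,225.52 − $1,032.19 = $1,193.33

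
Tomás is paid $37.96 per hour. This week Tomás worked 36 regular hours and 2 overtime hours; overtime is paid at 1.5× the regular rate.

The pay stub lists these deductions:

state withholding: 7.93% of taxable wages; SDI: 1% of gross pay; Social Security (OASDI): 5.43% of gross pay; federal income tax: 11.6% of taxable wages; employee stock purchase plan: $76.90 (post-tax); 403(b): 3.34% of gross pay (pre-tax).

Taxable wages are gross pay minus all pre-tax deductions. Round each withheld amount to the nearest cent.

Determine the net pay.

Regular pay: 36 × $37.96 = $1,366.56
Overtime pay: 2 × $37.96 × 1.5 = $113.88
Gross pay = $1,366.56 + $113.88 = $1,480.44
403(b): $1,480.44 × 0.0334 = $49.45
Taxable wages = $1,480.44 − $49.45 = $1,430.99
State withholding: $1,430.99 × 0.0793 = $113.48
Federal income tax: $1,430.99 × 0.116 = $165.99
Social Security (OASDI): $1,480.44 × 0.0543 = $80.39
SDI: $1,480.44 × 0.01 = $14.80
Employee stock purchase plan: $76.90
Total deductions = $49.45 + $113.48 + $165.99 + $80.39 + $14.80 + $76.90 = $501.01
Net pay = $1,480.44 − $501.01 = $979.43

$979.43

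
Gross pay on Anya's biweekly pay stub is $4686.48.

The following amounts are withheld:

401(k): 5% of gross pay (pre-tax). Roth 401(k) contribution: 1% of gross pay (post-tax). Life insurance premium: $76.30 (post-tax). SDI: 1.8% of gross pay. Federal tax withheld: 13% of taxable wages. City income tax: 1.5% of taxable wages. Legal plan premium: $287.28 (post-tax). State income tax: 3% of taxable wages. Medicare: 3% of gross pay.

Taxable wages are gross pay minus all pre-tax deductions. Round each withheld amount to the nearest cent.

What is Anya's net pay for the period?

$3037.65

401(k): $4686.48 × 0.05 = $234.32
Taxable wages = $4686.48 − $234.32 = $4452.16
Federal tax withheld: $4452.16 × 0.13 = $578.78
State income tax: $4452.16 × 0.03 = $133.56
City income tax: $4452.16 × 0.015 = $66.78
SDI: $4686.48 × 0.018 = $84.36
Medicare: $4686.48 × 0.03 = $140.59
Legal plan premium: $287.28
Life insurance premium: $76.30
Roth 401(k) contribution: $4686.48 × 0.01 = $46.86
Total deductions = $234.32 + $578.78 + $133.56 + $66.78 + $84.36 + $140.59 + $287.28 + $76.30 + $46.86 = $1648.83
Net pay = $4686.48 − $1648.83 = $3037.65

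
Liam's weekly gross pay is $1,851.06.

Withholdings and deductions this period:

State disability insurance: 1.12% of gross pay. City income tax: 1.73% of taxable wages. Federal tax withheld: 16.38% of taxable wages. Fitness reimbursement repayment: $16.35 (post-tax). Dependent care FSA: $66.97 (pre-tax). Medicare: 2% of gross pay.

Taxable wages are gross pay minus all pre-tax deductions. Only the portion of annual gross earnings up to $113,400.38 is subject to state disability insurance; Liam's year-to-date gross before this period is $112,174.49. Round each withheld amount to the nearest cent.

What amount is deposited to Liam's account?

Dependent care FSA: $66.97
Taxable wages = $1,851.06 − $66.97 = $1,784.09
City income tax: $1,784.09 × 0.0173 = $30.86
Federal tax withheld: $1,784.09 × 0.1638 = $292.23
Medicare: $1,851.06 × 0.02 = $37.02
State disability insurance: only $113,400.38 − $112,174.49 = $1,225.89 of this check is subject → $1,225.89 × 0.0112 = $13.73
Fitness reimbursement repayment: $16.35
Total deductions = $66.97 + $30.86 + $292.23 + $37.02 + $13.73 + $16.35 = $457.16
Net pay = $1,851.06 − $457.16 = $1,393.90

$1,393.90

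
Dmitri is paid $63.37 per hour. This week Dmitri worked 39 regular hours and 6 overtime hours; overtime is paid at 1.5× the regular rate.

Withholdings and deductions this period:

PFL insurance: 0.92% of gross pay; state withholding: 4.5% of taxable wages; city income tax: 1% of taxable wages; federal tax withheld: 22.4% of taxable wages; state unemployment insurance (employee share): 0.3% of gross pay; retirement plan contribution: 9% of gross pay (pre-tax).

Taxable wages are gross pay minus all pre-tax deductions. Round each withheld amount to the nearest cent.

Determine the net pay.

$1,958.62

Regular pay: 39 × $63.37 = $2,471.43
Overtime pay: 6 × $63.37 × 1.5 = $570.33
Gross pay = $2,471.43 + $570.33 = $3,041.76
Retirement plan contribution: $3,041.76 × 0.09 = $273.76
Taxable wages = $3,041.76 − $273.76 = $2,768.00
City income tax: $2,768.00 × 0.01 = $27.68
Federal tax withheld: $2,768.00 × 0.224 = $620.03
State withholding: $2,768.00 × 0.045 = $124.56
PFL insurance: $3,041.76 × 0.0092 = $27.98
State unemployment insurance (employee share): $3,041.76 × 0.003 = $9.13
Total deductions = $273.76 + $27.68 + $620.03 + $124.56 + $27.98 + $9.13 = $1,083.14
Net pay = $3,041.76 − $1,083.14 = $1,958.62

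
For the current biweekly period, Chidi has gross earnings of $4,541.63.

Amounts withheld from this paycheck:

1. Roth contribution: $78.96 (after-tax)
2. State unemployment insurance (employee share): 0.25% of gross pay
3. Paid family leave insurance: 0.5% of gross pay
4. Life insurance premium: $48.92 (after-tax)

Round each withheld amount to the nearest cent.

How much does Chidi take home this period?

$4,379.69

Paid family leave insurance: $4,541.63 × 0.005 = $22.71
State unemployment insurance (employee share): $4,541.63 × 0.0025 = $11.35
Roth contribution: $78.96
Life insurance premium: $48.92
Total deductions = $22.71 + $11.35 + $78.96 + $48.92 = $161.94
Net pay = $4,541.63 − $161.94 = $4,379.69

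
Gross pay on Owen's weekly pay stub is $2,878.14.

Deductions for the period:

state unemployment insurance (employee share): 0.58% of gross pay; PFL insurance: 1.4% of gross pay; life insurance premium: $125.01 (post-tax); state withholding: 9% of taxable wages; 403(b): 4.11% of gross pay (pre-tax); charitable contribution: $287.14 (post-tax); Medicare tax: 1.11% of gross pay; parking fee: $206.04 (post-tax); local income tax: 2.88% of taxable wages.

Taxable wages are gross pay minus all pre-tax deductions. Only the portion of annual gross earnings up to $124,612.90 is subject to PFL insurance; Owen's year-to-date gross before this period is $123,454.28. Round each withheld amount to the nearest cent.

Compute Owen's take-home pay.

$1,748.93

403(b): $2,878.14 × 0.0411 = $118.29
Taxable wages = $2,878.14 − $118.29 = $2,759.85
State withholding: $2,759.85 × 0.09 = $248.39
Local income tax: $2,759.85 × 0.0288 = $79.48
State unemployment insurance (employee share): $2,878.14 × 0.0058 = $16.69
Medicare tax: $2,878.14 × 0.0111 = $31.95
PFL insurance: only $124,612.90 − $123,454.28 = $1,158.62 of this check is subject → $1,158.62 × 0.014 = $16.22
Charitable contribution: $287.14
Parking fee: $206.04
Life insurance premium: $125.01
Total deductions = $118.29 + $248.39 + $79.48 + $16.69 + $31.95 + $16.22 + $287.14 + $206.04 + $125.01 = $1,129.21
Net pay = $2,878.14 − $1,129.21 = $1,748.93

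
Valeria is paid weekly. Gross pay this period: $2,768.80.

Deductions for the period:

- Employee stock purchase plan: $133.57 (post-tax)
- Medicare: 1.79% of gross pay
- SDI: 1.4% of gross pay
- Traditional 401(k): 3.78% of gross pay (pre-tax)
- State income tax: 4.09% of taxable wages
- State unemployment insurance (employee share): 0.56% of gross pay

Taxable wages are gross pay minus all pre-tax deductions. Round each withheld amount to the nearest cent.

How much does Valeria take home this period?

Traditional 401(k): $2,768.80 × 0.0378 = $104.66
Taxable wages = $2,768.80 − $104.66 = $2,664.14
State income tax: $2,664.14 × 0.0409 = $108.96
Medicare: $2,768.80 × 0.0179 = $49.56
SDI: $2,768.80 × 0.014 = $38.76
State unemployment insurance (employee share): $2,768.80 × 0.0056 = $15.51
Employee stock purchase plan: $133.57
Total deductions = $104.66 + $108.96 + $49.56 + $38.76 + $15.51 + $133.57 = $451.02
Net pay = $2,768.80 − $451.02 = $2,317.78

$2,317.78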